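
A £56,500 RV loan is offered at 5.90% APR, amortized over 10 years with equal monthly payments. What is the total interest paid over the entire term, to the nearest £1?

£18,432

At 5.90% the monthly rate is 0.0049167, so the payment is 56,500 × 0.0049167 / (1 − 1.0049167^−120) = £624.43.
Total paid = 120 × £624.43 = £74,931.60; interest = £74,931.60 − £56,500 = £18,431.60.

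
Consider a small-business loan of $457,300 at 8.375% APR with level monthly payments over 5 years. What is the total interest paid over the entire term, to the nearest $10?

Monthly rate = 8.375%/12 = 0.0069792; payment = 457,300 × 0.0069792 / (1 − (1+0.0069792)^−60) = $9,354.68.
Total paid = 60 × $9,354.68 = $561,280.80; interest = $561,280.80 − $457,300 = $103,980.80.

$103,980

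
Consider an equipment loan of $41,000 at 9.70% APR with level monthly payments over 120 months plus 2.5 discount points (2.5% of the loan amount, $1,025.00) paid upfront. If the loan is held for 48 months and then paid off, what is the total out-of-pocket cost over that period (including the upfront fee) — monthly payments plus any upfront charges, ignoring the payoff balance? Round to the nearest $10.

At 9.70% the monthly rate is 0.0080833, so the payment is 41,000 × 0.0080833 / (1 − 1.0080833^−120) = $535.03.
Total outlay = 48 × $535.03 + $1,025.00 = $26,706.44.

$26,710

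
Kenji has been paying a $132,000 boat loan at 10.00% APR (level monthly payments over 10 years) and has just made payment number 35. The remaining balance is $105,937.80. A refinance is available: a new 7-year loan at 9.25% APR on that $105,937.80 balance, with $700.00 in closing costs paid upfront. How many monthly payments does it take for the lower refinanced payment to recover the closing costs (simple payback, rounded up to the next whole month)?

Current payment = 132,000 × 10%/12 / (1 − (1+0.0083333)^−120) = $1,744.39.
Refinanced payment = 105,937.80 × 0.0077083 / (1 − (1+0.0077083)^−84) = $1,717.91.
Monthly savings = $1,744.39 − $1,717.91 = $26.48.
Break-even = $700.00 / $26.48 = 26.44 → 27 months.

27 months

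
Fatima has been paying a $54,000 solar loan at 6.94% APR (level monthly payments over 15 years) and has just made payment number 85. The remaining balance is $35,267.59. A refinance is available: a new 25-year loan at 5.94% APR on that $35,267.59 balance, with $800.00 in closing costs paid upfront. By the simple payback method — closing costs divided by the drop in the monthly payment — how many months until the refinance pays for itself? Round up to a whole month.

Current payment = 54,000 × 6.94%/12 / (1 − (1+0.0057833)^−180) = $483.56.
Refinanced payment = 35,267.59 × 0.0049500 / (1 − (1+0.0049500)^−300) = $225.94.
Monthly savings = $483.56 − $225.94 = $257.62.
Break-even = $800.00 / $257.62 = 3.11 → 4 months.

4 months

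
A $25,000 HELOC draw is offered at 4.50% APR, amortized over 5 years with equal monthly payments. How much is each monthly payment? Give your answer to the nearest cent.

At 4.50% the monthly rate is 0.0037500, so the payment is 25,000 × 0.0037500 / (1 − 1.0037500^−60) = $466.08.

$466.08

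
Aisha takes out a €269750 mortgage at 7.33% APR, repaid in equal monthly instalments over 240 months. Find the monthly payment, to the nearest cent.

Monthly rate = 7.33%/12 = 0.0061083; payment = 269,750 × 0.0061083 / (1 − (1+0.0061083)^−240) = €2,145.13.

€2,145.13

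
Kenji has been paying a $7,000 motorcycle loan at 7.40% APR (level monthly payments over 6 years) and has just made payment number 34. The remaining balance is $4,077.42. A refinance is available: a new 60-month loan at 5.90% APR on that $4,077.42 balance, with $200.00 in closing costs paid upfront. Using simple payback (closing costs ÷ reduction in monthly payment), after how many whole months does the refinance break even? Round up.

5 months

Current payment = 7,000 × 7.4%/12 / (1 − (1+0.0061667)^−72) = $120.69.
Refinanced payment = 4,077.42 × 0.0049167 / (1 − (1+0.0049167)^−60) = $78.64.
Monthly savings = $120.69 − $78.64 = $42.05.
Break-even = $200.00 / $42.05 = 4.76 → 5 months.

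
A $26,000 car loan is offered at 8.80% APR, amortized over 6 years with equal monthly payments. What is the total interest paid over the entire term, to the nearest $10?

Monthly rate = 8.8%/12 = 0.0073333; payment = 26,000 × 0.0073333 / (1 − (1+0.0073333)^−72) = $466.09.
Total paid = 72 × $466.09 = $33,558.48; interest = $33,558.48 − $26,000 = $7,558.48.

$7,560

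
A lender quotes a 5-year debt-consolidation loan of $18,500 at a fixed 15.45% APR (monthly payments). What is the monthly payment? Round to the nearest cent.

At 15.45% the monthly rate is 0.0128750, so the payment is 18,500 × 0.0128750 / (1 − 1.0128750^−60) = $444.50.

$444.50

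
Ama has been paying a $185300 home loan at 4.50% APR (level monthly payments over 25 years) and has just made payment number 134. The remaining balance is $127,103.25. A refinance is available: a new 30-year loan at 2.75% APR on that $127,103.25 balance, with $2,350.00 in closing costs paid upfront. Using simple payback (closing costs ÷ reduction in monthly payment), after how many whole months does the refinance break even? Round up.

5 months

Current payment = 185,300 × 4.5%/12 / (1 − (1+0.0037500)^−300) = $1,029.96.
Refinanced payment = 127,103.25 × 0.0022917 / (1 − (1+0.0022917)^−360) = $518.89.
Monthly savings = $1,029.96 − $518.89 = $511.07.
Break-even = $2,350.00 / $511.07 = 4.60 → 5 months.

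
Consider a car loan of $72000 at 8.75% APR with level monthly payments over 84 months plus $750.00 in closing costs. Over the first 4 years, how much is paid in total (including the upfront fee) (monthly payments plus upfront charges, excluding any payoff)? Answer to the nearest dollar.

Monthly rate = 8.75%/12 = 0.0072917; payment = 72,000 × 0.0072917 / (1 − (1+0.0072917)^−84) = $1,149.30.
Total outlay = 48 × $1,149.30 + $750.00 = $55,916.40.

$55,916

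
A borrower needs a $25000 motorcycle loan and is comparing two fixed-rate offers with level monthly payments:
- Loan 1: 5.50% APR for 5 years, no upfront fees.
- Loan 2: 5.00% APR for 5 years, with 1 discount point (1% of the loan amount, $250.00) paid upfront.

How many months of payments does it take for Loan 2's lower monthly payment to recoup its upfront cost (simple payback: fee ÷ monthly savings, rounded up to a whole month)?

44 months

Loan 1: monthly rate = 5.5%/12 = 0.0045833; payment = 25,000 × 0.0045833 / (1 − (1+0.0045833)^−60) = $477.53.
Loan 2: monthly rate = 5%/12 = 0.0041667; payment = 25,000 × 0.0041667 / (1 − (1+0.0041667)^−60) = $471.78.
Monthly savings = $477.53 − $471.78 = $5.75.
Break-even = $250.00 / $5.75 = 43.48 → 44 months.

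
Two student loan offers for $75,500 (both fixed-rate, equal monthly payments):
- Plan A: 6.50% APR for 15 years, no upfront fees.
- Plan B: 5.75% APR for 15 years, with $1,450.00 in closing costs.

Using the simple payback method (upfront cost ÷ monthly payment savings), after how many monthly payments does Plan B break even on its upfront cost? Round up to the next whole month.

Plan A: monthly rate = 6.5%/12 = 0.0054167; payment = 75,500 × 0.0054167 / (1 − (1+0.0054167)^−180) = $657.69.
Plan B: at 5.75% the monthly rate is 0.0047917, so the payment is 75,500 × 0.0047917 / (1 − 1.0047917^−180) = $626.96.
Monthly savings = $657.69 − $626.96 = $30.73.
Break-even = $1,450.00 / $30.73 = 47.19 → 48 months.

48 months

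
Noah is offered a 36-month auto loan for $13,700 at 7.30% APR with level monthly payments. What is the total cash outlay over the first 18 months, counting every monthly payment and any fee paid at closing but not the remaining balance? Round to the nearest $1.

At 7.30% the monthly rate is 0.0060833, so the payment is 13,700 × 0.0060833 / (1 − 1.0060833^−36) = $424.90.
Total outlay = 18 × $424.90 = $7,648.20.

$7,648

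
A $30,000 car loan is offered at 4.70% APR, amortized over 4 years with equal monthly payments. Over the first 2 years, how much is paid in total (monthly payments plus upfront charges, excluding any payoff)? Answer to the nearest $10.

$16,480

Monthly rate = 4.7%/12 = 0.0039167; payment = 30,000 × 0.0039167 / (1 − (1+0.0039167)^−48) = $686.81.
Total outlay = 24 × $686.81 = $16,483.44.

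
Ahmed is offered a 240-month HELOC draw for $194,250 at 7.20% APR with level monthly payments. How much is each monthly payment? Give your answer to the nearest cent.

$1,529.43

At 7.20% the monthly rate is 0.0060000, so the payment is 194,250 × 0.0060000 / (1 − 1.0060000^−240) = $1,529.43.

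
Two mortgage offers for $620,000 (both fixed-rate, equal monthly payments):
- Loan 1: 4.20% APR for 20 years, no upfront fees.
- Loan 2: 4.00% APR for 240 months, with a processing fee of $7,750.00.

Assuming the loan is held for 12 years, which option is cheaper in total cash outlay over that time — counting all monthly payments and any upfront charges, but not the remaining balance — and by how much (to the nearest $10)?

Loan 1: at 4.20% the monthly rate is 0.0035000, so the payment is 620,000 × 0.0035000 / (1 − 1.0035000^−240) = $3,822.74.
Loan 2: monthly rate = 4%/12 = 0.0033333; payment = 620,000 × 0.0033333 / (1 − (1+0.0033333)^−240) = $3,757.08.
Over 144 months: Loan 1 costs 144 × $3,822.74 = $550,474.56; Loan 2 costs 144 × $3,757.08 + $7,750.00 = $548,769.52.
Loan 2 is cheaper by $550,474.56 − $548,769.52 = $1,705.04.

Loan 2 by $1,710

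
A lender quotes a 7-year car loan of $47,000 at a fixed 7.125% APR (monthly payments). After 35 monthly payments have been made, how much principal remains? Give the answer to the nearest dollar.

With monthly rate i = 7.125%/12 = 0.0059375, the balance after k of n payments is P · [(1+i)^n − (1+i)^k] / [(1+i)^n − 1].
(1+0.0059375)^84 = 1.64423490 and (1+0.0059375)^35 = 1.23022612, so the balance is 47,000 × (1.64423490 − 1.23022612) / (1.64423490 − 1) = $30,203.91.

$30,204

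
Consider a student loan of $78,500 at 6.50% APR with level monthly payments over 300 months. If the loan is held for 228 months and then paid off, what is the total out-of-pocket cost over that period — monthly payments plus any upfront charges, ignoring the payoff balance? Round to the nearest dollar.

At 6.50% the monthly rate is 0.0054167, so the payment is 78,500 × 0.0054167 / (1 − 1.0054167^−300) = $530.04.
Total outlay = 228 × $530.04 = $120,849.12.

$120,849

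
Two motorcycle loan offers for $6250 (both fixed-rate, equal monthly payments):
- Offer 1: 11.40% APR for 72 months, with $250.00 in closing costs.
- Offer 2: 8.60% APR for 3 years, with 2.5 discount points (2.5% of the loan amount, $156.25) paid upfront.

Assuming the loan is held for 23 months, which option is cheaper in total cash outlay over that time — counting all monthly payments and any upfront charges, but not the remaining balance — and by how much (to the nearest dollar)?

Offer 1 by $1,685

Offer 1: monthly rate = 11.4%/12 = 0.0095000; payment = 6,250 × 0.0095000 / (1 − (1+0.0095000)^−72) = $120.25.
Offer 2: at 8.60% the monthly rate is 0.0071667, so the payment is 6,250 × 0.0071667 / (1 − 1.0071667^−36) = $197.59.
Over 23 months: Offer 1 costs 23 × $120.25 + $250.00 = $3,015.75; Offer 2 costs 23 × $197.59 + $156.25 = $4,700.82.
Offer 1 is cheaper by $4,700.82 − $3,015.75 = $1,685.07.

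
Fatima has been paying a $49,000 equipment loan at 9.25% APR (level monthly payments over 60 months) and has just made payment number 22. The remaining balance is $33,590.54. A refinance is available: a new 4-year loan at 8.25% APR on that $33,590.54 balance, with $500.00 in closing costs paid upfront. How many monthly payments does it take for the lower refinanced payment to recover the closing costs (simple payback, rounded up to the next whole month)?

3 months

Current payment = 49,000 × 9.25%/12 / (1 − (1+0.0077083)^−60) = $1,023.12.
Refinanced payment = 33,590.54 × 0.0068750 / (1 − (1+0.0068750)^−48) = $823.99.
Monthly savings = $1,023.12 − $823.99 = $199.13.
Break-even = $500.00 / $199.13 = 2.51 → 3 months.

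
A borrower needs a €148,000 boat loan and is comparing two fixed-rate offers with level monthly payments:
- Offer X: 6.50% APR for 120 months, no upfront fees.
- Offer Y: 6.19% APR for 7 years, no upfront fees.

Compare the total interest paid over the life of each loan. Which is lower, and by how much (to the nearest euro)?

Offer X: at 6.50% the monthly rate is 0.0054167, so the payment is 148,000 × 0.0054167 / (1 − 1.0054167^−120) = €1,680.51.
Total interest on Offer X = 120 × €1,680.51 − €148,000 = €53,661.20.
Offer Y: monthly rate = 6.19%/12 = 0.0051583; payment = 148,000 × 0.0051583 / (1 − (1+0.0051583)^−84) = €2,175.57.
Total interest on Offer Y = 84 × €2,175.57 − €148,000 = €34,747.88.
Offer Y is lower by €18,913.32.

Offer Y by €18,913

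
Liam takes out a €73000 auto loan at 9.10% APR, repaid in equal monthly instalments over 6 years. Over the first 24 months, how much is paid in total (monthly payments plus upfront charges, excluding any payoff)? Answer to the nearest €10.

At 9.10% the monthly rate is 0.0075833, so the payment is 73,000 × 0.0075833 / (1 − 1.0075833^−72) = €1,319.49.
Total outlay = 24 × €1,319.49 = €31,667.76.

€31,670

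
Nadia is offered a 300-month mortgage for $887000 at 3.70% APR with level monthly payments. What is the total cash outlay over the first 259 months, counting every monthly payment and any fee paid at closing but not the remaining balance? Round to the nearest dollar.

Monthly rate = 3.7%/12 = 0.0030833; payment = 887,000 × 0.0030833 / (1 − (1+0.0030833)^−300) = $4,536.24.
Total outlay = 259 × $4,536.24 = $1,174,886.16.

$1,174,886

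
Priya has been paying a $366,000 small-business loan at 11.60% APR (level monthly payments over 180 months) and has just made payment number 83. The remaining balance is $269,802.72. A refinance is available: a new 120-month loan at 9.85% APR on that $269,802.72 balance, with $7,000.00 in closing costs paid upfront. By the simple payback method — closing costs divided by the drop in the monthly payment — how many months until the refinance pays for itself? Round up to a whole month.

10 months

Current payment = 366,000 × 11.6%/12 / (1 − (1+0.0096667)^−180) = $4,298.87.
Refinanced payment = 269,802.72 × 0.0082083 / (1 − (1+0.0082083)^−120) = $3,543.09.
Monthly savings = $4,298.87 − $3,543.09 = $755.78.
Break-even = $7,000.00 / $755.78 = 9.26 → 10 months.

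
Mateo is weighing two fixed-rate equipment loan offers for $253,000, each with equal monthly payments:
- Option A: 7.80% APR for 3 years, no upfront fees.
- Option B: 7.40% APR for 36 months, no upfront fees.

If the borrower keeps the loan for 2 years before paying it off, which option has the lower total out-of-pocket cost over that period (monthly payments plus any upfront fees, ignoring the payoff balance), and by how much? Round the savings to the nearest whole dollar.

Option B by $1,116

Option A: at 7.80% the monthly rate is 0.0065000, so the payment is 253,000 × 0.0065000 / (1 − 1.0065000^−36) = $7,904.78.
Option B: monthly rate = 7.4%/12 = 0.0061667; payment = 253,000 × 0.0061667 / (1 − (1+0.0061667)^−36) = $7,858.26.
Over 24 months: Option A costs 24 × $7,904.78 = $189,714.72; Option B costs 24 × $7,858.26 = $188,598.24.
Option B is cheaper by $189,714.72 − $188,598.24 = $1,116.48.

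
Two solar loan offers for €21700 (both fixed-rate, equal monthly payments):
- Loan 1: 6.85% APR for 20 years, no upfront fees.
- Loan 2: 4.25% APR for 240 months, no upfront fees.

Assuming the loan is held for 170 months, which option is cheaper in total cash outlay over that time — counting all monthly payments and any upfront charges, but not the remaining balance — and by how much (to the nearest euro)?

Loan 2 by €5,426

Loan 1: at 6.85% the monthly rate is 0.0057083, so the payment is 21,700 × 0.0057083 / (1 − 1.0057083^−240) = €166.29.
Loan 2: monthly rate = 4.25%/12 = 0.0035417; payment = 21,700 × 0.0035417 / (1 − (1+0.0035417)^−240) = €134.37.
Over 170 months: Loan 1 costs 170 × €166.29 = €28,269.30; Loan 2 costs 170 × €134.37 = €22,842.90.
Loan 2 is cheaper by €28,269.30 − €22,842.90 = €5,426.40.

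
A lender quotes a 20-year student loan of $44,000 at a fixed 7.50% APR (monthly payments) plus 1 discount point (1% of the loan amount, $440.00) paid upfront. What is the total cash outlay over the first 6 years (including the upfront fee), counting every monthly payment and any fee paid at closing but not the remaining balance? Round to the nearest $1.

Monthly rate = 7.5%/12 = 0.0062500; payment = 44,000 × 0.0062500 / (1 − (1+0.0062500)^−240) = $354.46.
Total outlay = 72 × $354.46 + $440.00 = $25,961.12.

$25,961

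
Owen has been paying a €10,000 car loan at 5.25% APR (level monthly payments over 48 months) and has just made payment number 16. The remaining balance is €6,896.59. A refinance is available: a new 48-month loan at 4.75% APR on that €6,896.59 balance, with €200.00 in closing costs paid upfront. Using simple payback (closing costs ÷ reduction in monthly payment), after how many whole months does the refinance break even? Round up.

Current payment = 10,000 × 5.25%/12 / (1 − (1+0.0043750)^−48) = €231.43.
Refinanced payment = 6,896.59 × 0.0039583 / (1 − (1+0.0039583)^−48) = €158.04.
Monthly savings = €231.43 − €158.04 = €73.39.
Break-even = €200.00 / €73.39 = 2.73 → 3 months.

3 months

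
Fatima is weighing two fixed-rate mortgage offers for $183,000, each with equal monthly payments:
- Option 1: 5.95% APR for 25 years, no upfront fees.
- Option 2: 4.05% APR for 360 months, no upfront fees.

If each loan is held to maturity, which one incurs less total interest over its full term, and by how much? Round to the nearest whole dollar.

Option 2 by $35,622

Option 1: monthly rate = 5.95%/12 = 0.0049583; payment = 183,000 × 0.0049583 / (1 − (1+0.0049583)^−300) = $1,173.48.
Total interest on Option 1 = 300 × $1,173.48 − $183,000 = $169,044.00.
Option 2: at 4.05% the monthly rate is 0.0033750, so the payment is 183,000 × 0.0033750 / (1 − 1.0033750^−360) = $878.95.
Total interest on Option 2 = 360 × $878.95 − $183,000 = $133,422.00.
Option 2 is lower by $35,622.00.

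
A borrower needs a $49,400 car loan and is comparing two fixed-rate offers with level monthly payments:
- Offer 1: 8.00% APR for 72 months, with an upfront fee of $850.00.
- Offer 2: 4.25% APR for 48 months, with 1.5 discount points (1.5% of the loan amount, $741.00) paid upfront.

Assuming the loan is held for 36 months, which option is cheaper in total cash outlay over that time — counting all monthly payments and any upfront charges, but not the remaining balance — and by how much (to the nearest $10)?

Offer 1: at 8.00% the monthly rate is 0.0066667, so the payment is 49,400 × 0.0066667 / (1 − 1.0066667^−72) = $866.14.
Offer 2: monthly rate = 4.25%/12 = 0.0035417; payment = 49,400 × 0.0035417 / (1 − (1+0.0035417)^−48) = $1,120.94.
Over 36 months: Offer 1 costs 36 × $866.14 + $850.00 = $32,031.04; Offer 2 costs 36 × $1,120.94 + $741.00 = $41,094.84.
Offer 1 is cheaper by $41,094.84 − $32,031.04 = $9,063.80.

Offer 1 by $9,060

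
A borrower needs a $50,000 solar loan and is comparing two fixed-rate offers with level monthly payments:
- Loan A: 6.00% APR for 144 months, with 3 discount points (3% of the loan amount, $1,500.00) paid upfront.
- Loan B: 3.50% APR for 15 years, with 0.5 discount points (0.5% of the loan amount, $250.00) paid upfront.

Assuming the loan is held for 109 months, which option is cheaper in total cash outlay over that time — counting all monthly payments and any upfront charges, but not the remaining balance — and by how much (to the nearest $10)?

Loan B by $15,470

Loan A: monthly rate = 6%/12 = 0.0050000; payment = 50,000 × 0.0050000 / (1 − (1+0.0050000)^−144) = $487.93.
Loan B: at 3.50% the monthly rate is 0.0029167, so the payment is 50,000 × 0.0029167 / (1 − 1.0029167^−180) = $357.44.
Over 109 months: Loan A costs 109 × $487.93 + $1,500.00 = $54,684.37; Loan B costs 109 × $357.44 + $250.00 = $39,210.96.
Loan B is cheaper by $54,684.37 − $39,210.96 = $15,473.41.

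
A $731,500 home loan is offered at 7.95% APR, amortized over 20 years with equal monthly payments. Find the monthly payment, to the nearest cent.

At 7.95% the monthly rate is 0.0066250, so the payment is 731,500 × 0.0066250 / (1 − 1.0066250^−240) = $6,095.82.

$6,095.82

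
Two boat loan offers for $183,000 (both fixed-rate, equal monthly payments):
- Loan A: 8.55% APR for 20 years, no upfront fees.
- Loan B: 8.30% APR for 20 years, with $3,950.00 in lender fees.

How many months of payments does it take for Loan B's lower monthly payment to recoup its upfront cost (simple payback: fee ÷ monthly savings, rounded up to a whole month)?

Loan A: at 8.55% the monthly rate is 0.0071250, so the payment is 183,000 × 0.0071250 / (1 − 1.0071250^−240) = $1,593.91.
Loan B: at 8.30% the monthly rate is 0.0069167, so the payment is 183,000 × 0.0069167 / (1 − 1.0069167^−240) = $1,565.03.
Monthly savings = $1,593.91 − $1,565.03 = $28.88.
Break-even = $3,950.00 / $28.88 = 136.77 → 137 months.

137 months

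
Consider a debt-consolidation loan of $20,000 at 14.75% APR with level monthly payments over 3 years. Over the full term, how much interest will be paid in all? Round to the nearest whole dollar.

At 14.75% the monthly rate is 0.0122917, so the payment is 20,000 × 0.0122917 / (1 − 1.0122917^−36) = $690.86.
Total paid = 36 × $690.86 = $24,870.96; interest = $24,870.96 − $20,000 = $4,870.96.

$4,871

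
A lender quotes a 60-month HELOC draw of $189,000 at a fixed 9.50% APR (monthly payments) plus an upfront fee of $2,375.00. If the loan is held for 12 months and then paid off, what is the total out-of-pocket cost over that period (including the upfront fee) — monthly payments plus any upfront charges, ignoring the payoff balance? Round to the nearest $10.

$50,010

Monthly rate = 9.5%/12 = 0.0079167; payment = 189,000 × 0.0079167 / (1 − (1+0.0079167)^−60) = $3,969.35.
Total outlay = 12 × $3,969.35 + $2,375.00 = $50,007.20.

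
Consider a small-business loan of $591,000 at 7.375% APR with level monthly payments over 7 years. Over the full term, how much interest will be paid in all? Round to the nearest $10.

$167,390

Monthly rate = 7.375%/12 = 0.0061458; payment = 591,000 × 0.0061458 / (1 − (1+0.0061458)^−84) = $9,028.50.
Total paid = 84 × $9,028.50 = $758,394.00; interest = $758,394.00 − $591,000 = $167,394.00.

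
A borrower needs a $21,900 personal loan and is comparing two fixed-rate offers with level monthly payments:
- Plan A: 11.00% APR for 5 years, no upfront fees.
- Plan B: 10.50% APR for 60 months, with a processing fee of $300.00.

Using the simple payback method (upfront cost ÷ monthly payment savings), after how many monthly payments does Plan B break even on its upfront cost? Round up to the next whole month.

56 months

Plan A: monthly rate = 11%/12 = 0.0091667; payment = 21,900 × 0.0091667 / (1 − (1+0.0091667)^−60) = $476.16.
Plan B: monthly rate = 10.5%/12 = 0.0087500; payment = 21,900 × 0.0087500 / (1 − (1+0.0087500)^−60) = $470.72.
Monthly savings = $476.16 − $470.72 = $5.44.
Break-even = $300.00 / $5.44 = 55.15 → 56 months.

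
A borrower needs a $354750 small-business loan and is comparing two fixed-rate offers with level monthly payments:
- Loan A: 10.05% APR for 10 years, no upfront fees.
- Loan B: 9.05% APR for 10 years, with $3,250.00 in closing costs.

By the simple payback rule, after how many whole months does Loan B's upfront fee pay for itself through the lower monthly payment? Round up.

17 months

Loan A: monthly rate = 10.05%/12 = 0.0083750; payment = 354,750 × 0.0083750 / (1 − (1+0.0083750)^−120) = $4,697.88.
Loan B: at 9.05% the monthly rate is 0.0075417, so the payment is 354,750 × 0.0075417 / (1 − 1.0075417^−120) = $4,503.43.
Monthly savings = $4,697.88 − $4,503.43 = $194.45.
Break-even = $3,250.00 / $194.45 = 16.71 → 17 months.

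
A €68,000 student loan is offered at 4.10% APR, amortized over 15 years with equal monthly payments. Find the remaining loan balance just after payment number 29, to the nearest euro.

€59,660

With monthly rate i = 4.1%/12 = 0.0034167, the balance after k of n payments is P · [(1+i)^n − (1+i)^k] / [(1+i)^n − 1].
(1+0.0034167)^180 = 1.84771874 and (1+0.0034167)^29 = 1.10397185, so the balance is 68,000 × (1.84771874 − 1.10397185) / (1.84771874 − 1) = €59,659.87.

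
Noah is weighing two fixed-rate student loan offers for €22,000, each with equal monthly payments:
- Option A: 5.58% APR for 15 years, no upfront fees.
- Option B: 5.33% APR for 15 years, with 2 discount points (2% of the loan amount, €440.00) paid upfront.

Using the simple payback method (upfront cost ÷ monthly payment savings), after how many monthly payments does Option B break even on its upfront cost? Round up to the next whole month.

152 months

Option A: at 5.58% the monthly rate is 0.0046500, so the payment is 22,000 × 0.0046500 / (1 − 1.0046500^−180) = €180.69.
Option B: monthly rate = 5.33%/12 = 0.0044417; payment = 22,000 × 0.0044417 / (1 − (1+0.0044417)^−180) = €177.78.
Monthly savings = €180.69 − €177.78 = €2.91.
Break-even = €440.00 / €2.91 = 151.20 → 152 months.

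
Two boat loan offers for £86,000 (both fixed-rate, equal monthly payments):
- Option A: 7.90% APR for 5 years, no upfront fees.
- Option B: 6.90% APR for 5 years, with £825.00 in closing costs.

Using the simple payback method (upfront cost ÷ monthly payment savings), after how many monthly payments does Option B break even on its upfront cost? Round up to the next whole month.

Option A: at 7.90% the monthly rate is 0.0065833, so the payment is 86,000 × 0.0065833 / (1 − 1.0065833^−60) = £1,739.66.
Option B: at 6.90% the monthly rate is 0.0057500, so the payment is 86,000 × 0.0057500 / (1 − 1.0057500^−60) = £1,698.85.
Monthly savings = £1,739.66 − £1,698.85 = £40.81.
Break-even = £825.00 / £40.81 = 20.22 → 21 months.

21 months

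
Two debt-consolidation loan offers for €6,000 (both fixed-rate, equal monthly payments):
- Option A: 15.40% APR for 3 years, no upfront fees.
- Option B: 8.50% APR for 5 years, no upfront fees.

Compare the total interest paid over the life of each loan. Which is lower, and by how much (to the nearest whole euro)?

Option B by €144

Option A: monthly rate = 15.4%/12 = 0.0128333; payment = 6,000 × 0.0128333 / (1 − (1+0.0128333)^−36) = €209.17.
Total interest on Option A = 36 × €209.17 − €6,000 = €1,530.12.
Option B: monthly rate = 8.5%/12 = 0.0070833; payment = 6,000 × 0.0070833 / (1 − (1+0.0070833)^−60) = €123.10.
Total interest on Option B = 60 × €123.10 − €6,000 = €1,386.00.
Option B is lower by €144.12.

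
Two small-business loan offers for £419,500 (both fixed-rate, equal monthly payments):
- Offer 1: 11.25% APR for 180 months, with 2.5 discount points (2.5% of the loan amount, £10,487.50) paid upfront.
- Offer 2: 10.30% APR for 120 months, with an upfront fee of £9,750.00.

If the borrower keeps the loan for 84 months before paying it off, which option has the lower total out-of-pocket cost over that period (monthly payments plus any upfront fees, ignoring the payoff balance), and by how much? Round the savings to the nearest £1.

Offer 1 by £64,746

Offer 1: monthly rate = 11.25%/12 = 0.0093750; payment = 419,500 × 0.0093750 / (1 − (1+0.0093750)^−180) = £4,834.09.
Offer 2: at 10.30% the monthly rate is 0.0085833, so the payment is 419,500 × 0.0085833 / (1 − 1.0085833^−120) = £5,613.65.
Over 84 months: Offer 1 costs 84 × £4,834.09 + £10,487.50 = £416,551.06; Offer 2 costs 84 × £5,613.65 + £9,750.00 = £481,296.60.
Offer 1 is cheaper by £481,296.60 − £416,551.06 = £64,745.54.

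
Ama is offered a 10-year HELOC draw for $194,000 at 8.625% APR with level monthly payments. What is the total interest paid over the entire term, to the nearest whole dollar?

$96,197

Monthly rate = 8.625%/12 = 0.0071875; payment = 194,000 × 0.0071875 / (1 − (1+0.0071875)^−120) = $2,418.31.
Total paid = 120 × $2,418.31 = $290,197.20; interest = $290,197.20 − $194,000 = $96,197.20.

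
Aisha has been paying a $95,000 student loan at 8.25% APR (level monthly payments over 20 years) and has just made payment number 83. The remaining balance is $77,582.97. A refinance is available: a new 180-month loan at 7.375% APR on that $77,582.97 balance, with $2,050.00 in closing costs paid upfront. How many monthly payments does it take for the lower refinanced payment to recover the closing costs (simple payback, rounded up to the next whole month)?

Current payment = 95,000 × 8.25%/12 / (1 − (1+0.0068750)^−240) = $809.46.
Refinanced payment = 77,582.97 × 0.0061458 / (1 − (1+0.0061458)^−180) = $713.70.
Monthly savings = $809.46 − $713.70 = $95.76.
Break-even = $2,050.00 / $95.76 = 21.41 → 22 months.

22 months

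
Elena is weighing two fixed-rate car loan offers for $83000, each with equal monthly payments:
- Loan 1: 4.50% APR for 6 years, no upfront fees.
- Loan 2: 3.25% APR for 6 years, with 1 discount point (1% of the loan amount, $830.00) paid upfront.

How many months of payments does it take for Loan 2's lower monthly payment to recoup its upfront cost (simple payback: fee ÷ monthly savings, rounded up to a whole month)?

Loan 1: at 4.50% the monthly rate is 0.0037500, so the payment is 83,000 × 0.0037500 / (1 − 1.0037500^−72) = $1,317.54.
Loan 2: at 3.25% the monthly rate is 0.0027083, so the payment is 83,000 × 0.0027083 / (1 − 1.0027083^−72) = $1,270.38.
Monthly savings = $1,317.54 − $1,270.38 = $47.16.
Break-even = $830.00 / $47.16 = 17.60 → 18 months.

18 months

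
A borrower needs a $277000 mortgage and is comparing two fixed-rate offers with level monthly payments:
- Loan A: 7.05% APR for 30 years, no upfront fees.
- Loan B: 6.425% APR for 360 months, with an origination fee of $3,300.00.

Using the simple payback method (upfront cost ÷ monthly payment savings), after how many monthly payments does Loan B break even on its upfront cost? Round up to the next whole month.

29 months

Loan A: monthly rate = 7.05%/12 = 0.0058750; payment = 277,000 × 0.0058750 / (1 − (1+0.0058750)^−360) = $1,852.20.
Loan B: monthly rate = 6.425%/12 = 0.0053542; payment = 277,000 × 0.0053542 / (1 − (1+0.0053542)^−360) = $1,737.19.
Monthly savings = $1,852.20 − $1,737.19 = $115.01.
Break-even = $3,300.00 / $115.01 = 28.69 → 29 months.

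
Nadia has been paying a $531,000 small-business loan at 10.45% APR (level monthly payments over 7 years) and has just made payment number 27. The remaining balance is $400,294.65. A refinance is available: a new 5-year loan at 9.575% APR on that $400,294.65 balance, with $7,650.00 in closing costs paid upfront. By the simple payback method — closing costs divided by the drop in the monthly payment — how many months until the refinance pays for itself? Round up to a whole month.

Current payment = 531,000 × 10.45%/12 / (1 − (1+0.0087083)^−84) = $8,939.18.
Refinanced payment = 400,294.65 × 0.0079792 / (1 − (1+0.0079792)^−60) = $8,421.61.
Monthly savings = $8,939.18 − $8,421.61 = $517.57.
Break-even = $7,650.00 / $517.57 = 14.78 → 15 months.

15 months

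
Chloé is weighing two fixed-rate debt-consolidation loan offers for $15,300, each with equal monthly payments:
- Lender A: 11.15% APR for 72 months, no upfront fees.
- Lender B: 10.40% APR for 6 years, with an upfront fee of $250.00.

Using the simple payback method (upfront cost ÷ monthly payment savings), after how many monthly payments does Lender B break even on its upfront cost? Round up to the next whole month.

43 months

Lender A: at 11.15% the monthly rate is 0.0092917, so the payment is 15,300 × 0.0092917 / (1 − 1.0092917^−72) = $292.40.
Lender B: at 10.40% the monthly rate is 0.0086667, so the payment is 15,300 × 0.0086667 / (1 − 1.0086667^−72) = $286.54.
Monthly savings = $292.40 − $286.54 = $5.86.
Break-even = $250.00 / $5.86 = 42.66 → 43 months.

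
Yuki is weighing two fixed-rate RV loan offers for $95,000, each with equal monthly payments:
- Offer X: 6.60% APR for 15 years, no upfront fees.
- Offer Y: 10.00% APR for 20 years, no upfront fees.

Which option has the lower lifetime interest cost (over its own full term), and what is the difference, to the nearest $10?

Offer X by $70,120

Offer X: at 6.60% the monthly rate is 0.0055000, so the payment is 95,000 × 0.0055000 / (1 − 1.0055000^−180) = $832.78.
Total interest on Offer X = 180 × $832.78 − $95,000 = $54,900.40.
Offer Y: at 10.00% the monthly rate is 0.0083333, so the payment is 95,000 × 0.0083333 / (1 − 1.0083333^−240) = $916.77.
Total interest on Offer Y = 240 × $916.77 − $95,000 = $125,024.80.
Offer X is lower by $70,124.40.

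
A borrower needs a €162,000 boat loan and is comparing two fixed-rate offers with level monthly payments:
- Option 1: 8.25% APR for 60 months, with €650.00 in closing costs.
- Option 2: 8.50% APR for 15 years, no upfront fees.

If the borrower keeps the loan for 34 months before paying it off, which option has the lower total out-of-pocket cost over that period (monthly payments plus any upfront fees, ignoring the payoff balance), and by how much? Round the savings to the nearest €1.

Option 1: at 8.25% the monthly rate is 0.0068750, so the payment is 162,000 × 0.0068750 / (1 − 1.0068750^−60) = €3,304.19.
Option 2: monthly rate = 8.5%/12 = 0.0070833; payment = 162,000 × 0.0070833 / (1 − (1+0.0070833)^−180) = €1,595.28.
Over 34 months: Option 1 costs 34 × €3,304.19 + €650.00 = €112,992.46; Option 2 costs 34 × €1,595.28 = €54,239.52.
Option 2 is cheaper by €112,992.46 − €54,239.52 = €58,752.94.

Option 2 by €58,753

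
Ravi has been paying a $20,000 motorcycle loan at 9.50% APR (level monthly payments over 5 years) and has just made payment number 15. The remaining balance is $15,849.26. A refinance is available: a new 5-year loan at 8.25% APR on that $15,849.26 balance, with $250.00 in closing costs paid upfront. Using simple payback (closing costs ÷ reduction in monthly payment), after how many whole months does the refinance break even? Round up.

3 months

Current payment = 20,000 × 9.5%/12 / (1 − (1+0.0079167)^−60) = $420.04.
Refinanced payment = 15,849.26 × 0.0068750 / (1 − (1+0.0068750)^−60) = $323.27.
Monthly savings = $420.04 − $323.27 = $96.77.
Break-even = $250.00 / $96.77 = 2.58 → 3 months.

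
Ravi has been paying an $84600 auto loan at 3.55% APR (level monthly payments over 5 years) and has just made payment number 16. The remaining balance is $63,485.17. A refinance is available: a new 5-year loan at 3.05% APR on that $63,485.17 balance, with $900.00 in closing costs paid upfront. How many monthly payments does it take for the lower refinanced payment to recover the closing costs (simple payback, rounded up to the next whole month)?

3 months

Current payment = 84,600 × 3.55%/12 / (1 − (1+0.0029583)^−60) = $1,540.92.
Refinanced payment = 63,485.17 × 0.0025417 / (1 − (1+0.0025417)^−60) = $1,142.16.
Monthly savings = $1,540.92 − $1,142.16 = $398.76.
Break-even = $900.00 / $398.76 = 2.26 → 3 months.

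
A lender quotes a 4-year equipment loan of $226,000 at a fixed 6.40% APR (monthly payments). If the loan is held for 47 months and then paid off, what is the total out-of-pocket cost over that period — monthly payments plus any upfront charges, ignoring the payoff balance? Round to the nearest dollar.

Monthly rate = 6.4%/12 = 0.0053333; payment = 226,000 × 0.0053333 / (1 − (1+0.0053333)^−48) = $5,349.16.
Total outlay = 47 × $5,349.16 = $251,410.52.

$251,411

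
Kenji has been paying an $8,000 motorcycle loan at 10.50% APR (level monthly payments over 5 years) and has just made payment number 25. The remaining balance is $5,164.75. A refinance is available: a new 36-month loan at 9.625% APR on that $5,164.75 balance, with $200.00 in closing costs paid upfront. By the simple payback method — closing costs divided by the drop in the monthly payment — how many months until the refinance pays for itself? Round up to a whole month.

33 months

Current payment = 8,000 × 10.5%/12 / (1 − (1+0.0087500)^−60) = $171.95.
Refinanced payment = 5,164.75 × 0.0080208 / (1 − (1+0.0080208)^−36) = $165.74.
Monthly savings = $171.95 − $165.74 = $6.21.
Break-even = $200.00 / $6.21 = 32.21 → 33 months.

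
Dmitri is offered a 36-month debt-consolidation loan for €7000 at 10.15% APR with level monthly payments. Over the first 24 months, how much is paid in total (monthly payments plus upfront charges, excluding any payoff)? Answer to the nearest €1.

€5,433

At 10.15% the monthly rate is 0.0084583, so the payment is 7,000 × 0.0084583 / (1 − 1.0084583^−36) = €226.36.
Total outlay = 24 × €226.36 = €5,432.64.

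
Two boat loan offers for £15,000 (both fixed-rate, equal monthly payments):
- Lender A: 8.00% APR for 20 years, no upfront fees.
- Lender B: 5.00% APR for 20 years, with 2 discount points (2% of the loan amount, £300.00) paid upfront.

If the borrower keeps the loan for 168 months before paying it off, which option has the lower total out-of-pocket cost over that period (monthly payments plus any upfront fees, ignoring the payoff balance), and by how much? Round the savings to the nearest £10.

Lender B by £4,150

Lender A: at 8.00% the monthly rate is 0.0066667, so the payment is 15,000 × 0.0066667 / (1 − 1.0066667^−240) = £125.47.
Lender B: monthly rate = 5%/12 = 0.0041667; payment = 15,000 × 0.0041667 / (1 − (1+0.0041667)^−240) = £98.99.
Over 168 months: Lender A costs 168 × £125.47 = £21,078.96; Lender B costs 168 × £98.99 + £300.00 = £16,930.32.
Lender B is cheaper by £21,078.96 − £16,930.32 = £4,148.64.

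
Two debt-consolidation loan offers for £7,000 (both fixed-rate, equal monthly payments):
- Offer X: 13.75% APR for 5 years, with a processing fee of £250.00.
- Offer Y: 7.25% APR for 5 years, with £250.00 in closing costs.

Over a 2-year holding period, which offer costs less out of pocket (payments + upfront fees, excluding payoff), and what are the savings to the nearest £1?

Offer Y by £541

Offer X: monthly rate = 13.75%/12 = 0.0114583; payment = 7,000 × 0.0114583 / (1 − (1+0.0114583)^−60) = £161.97.
Offer Y: at 7.25% the monthly rate is 0.0060417, so the payment is 7,000 × 0.0060417 / (1 − 1.0060417^−60) = £139.44.
Over 24 months: Offer X costs 24 × £161.97 + £250.00 = £4,137.28; Offer Y costs 24 × £139.44 + £250.00 = £3,596.56.
Offer Y is cheaper by £4,137.28 − £3,596.56 = £540.72.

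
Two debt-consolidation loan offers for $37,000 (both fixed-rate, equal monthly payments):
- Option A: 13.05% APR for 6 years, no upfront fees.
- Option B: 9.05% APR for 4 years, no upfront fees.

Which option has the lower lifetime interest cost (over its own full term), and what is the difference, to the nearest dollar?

Option A: at 13.05% the monthly rate is 0.0108750, so the payment is 37,000 × 0.0108750 / (1 − 1.0108750^−72) = $743.72.
Total interest on Option A = 72 × $743.72 − $37,000 = $16,547.84.
Option B: at 9.05% the monthly rate is 0.0075417, so the payment is 37,000 × 0.0075417 / (1 − 1.0075417^−48) = $921.63.
Total interest on Option B = 48 × $921.63 − $37,000 = $7,238.24.
Option B is lower by $9,309.60.

Option B by $9,310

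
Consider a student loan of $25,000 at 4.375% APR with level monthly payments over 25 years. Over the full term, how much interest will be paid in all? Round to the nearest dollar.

Monthly rate = 4.375%/12 = 0.0036458; payment = 25,000 × 0.0036458 / (1 − (1+0.0036458)^−300) = $137.19.
Total paid = 300 × $137.19 = $41,157.00; interest = $41,157.00 − $25,000 = $16,157.00.

$16,157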